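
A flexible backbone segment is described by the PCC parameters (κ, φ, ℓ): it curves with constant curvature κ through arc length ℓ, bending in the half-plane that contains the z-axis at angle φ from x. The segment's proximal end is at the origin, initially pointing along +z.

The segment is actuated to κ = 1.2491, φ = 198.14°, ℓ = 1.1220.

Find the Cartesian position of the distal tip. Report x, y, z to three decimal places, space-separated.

-0.633 -0.207 0.789

θ = κ·ℓ = 1.2491 × 1.1220 = 1.40149 rad
ρ = (1 − cos θ)/κ = (1 − 0.16850)/1.2491 = 0.66568
z = sin θ / κ = 0.98570/1.2491 = 0.78913
x = ρ cos φ = 0.66568 × cos(198.14°) = -0.63260
y = ρ sin φ = 0.66568 × sin(198.14°) = -0.20725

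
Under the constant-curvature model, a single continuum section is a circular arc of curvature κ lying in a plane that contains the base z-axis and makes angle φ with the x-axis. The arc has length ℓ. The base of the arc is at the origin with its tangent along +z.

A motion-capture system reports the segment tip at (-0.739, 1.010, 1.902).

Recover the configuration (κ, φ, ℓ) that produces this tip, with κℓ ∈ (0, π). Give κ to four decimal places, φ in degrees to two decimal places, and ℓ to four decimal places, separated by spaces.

ρ = √(x²+y²) = √(-0.739² + 1.010²) = 1.25149
φ = atan2(y, x) mod 360° = atan2(1.010, -0.739) = 126.1923°
|p|² = ρ² + z² = 1.25149² + 1.902² = 5.18382
κ = 2ρ / |p|² = 2×1.25149 / 5.18382 = 0.48284
θ = 2·atan2(ρ, z) = 2·atan2(1.25149, 1.902) = 1.16394 rad
ℓ = θ/κ = 1.16394/0.48284 = 2.41059

0.4828 126.19 2.4106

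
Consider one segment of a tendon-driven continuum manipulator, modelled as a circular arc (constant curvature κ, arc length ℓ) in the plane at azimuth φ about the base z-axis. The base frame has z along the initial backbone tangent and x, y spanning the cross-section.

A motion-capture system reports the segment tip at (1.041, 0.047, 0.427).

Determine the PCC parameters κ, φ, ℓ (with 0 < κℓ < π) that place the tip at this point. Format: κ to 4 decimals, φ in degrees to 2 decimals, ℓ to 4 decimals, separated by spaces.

1.6433 2.59 1.4384

ρ = √(x²+y²) = √(1.041² + 0.047²) = 1.04206
φ = atan2(y, x) mod 360° = atan2(0.047, 1.041) = 2.5851°
|p|² = ρ² + z² = 1.04206² + 0.427² = 1.26822
κ = 2ρ / |p|² = 2×1.04206 / 1.26822 = 1.64334
θ = 2·atan2(ρ, z) = 2·atan2(1.04206, 0.427) = 2.36380 rad
ℓ = θ/κ = 2.36380/1.64334 = 1.43841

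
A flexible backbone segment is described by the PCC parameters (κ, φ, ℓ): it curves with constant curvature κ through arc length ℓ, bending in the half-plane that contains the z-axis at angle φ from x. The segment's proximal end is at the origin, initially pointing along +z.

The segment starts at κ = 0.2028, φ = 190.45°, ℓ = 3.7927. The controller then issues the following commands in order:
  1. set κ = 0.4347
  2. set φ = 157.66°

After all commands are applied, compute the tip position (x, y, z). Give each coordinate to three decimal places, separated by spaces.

initial: κ=0.2028, φ=190.45°, ℓ=3.7927
cmd 1: set κ=0.4347 → (κ,φ,ℓ)=(0.4347,190.45°,3.7927) → tip=(-2.4383,-0.4497,2.2935)
cmd 2: set φ=157.66° → (κ,φ,ℓ)=(0.4347,157.66°,3.7927) → tip=(-2.2933,0.9424,2.2935)

-2.293 0.942 2.293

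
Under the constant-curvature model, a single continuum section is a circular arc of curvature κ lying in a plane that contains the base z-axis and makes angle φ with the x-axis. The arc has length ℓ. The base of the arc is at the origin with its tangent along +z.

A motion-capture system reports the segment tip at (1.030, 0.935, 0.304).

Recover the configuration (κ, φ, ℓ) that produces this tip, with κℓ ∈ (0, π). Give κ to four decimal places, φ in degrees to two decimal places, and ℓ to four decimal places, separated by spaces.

1.3722 42.23 1.9759

ρ = √(x²+y²) = √(1.030² + 0.935²) = 1.39109
φ = atan2(y, x) mod 360° = atan2(0.935, 1.030) = 42.2321°
|p|² = ρ² + z² = 1.39109² + 0.304² = 2.02754
κ = 2ρ / |p|² = 2×1.39109 / 2.02754 = 1.37219
θ = 2·atan2(ρ, z) = 2·atan2(1.39109, 0.304) = 2.71129 rad
ℓ = θ/κ = 2.71129/1.37219 = 1.97588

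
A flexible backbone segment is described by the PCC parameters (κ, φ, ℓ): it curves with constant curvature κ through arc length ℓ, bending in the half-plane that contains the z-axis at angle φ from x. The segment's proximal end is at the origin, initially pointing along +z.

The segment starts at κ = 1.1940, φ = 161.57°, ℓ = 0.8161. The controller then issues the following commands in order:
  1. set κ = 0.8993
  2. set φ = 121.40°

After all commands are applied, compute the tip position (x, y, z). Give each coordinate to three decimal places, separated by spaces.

initial: κ=1.1940, φ=161.57°, ℓ=0.8161
cmd 1: set κ=0.8993 → (κ,φ,ℓ)=(0.8993,161.57°,0.8161) → tip=(-0.2716,0.0905,0.7448)
cmd 2: set φ=121.40° → (κ,φ,ℓ)=(0.8993,121.40°,0.8161) → tip=(-0.1492,0.2443,0.7448)

-0.149 0.244 0.745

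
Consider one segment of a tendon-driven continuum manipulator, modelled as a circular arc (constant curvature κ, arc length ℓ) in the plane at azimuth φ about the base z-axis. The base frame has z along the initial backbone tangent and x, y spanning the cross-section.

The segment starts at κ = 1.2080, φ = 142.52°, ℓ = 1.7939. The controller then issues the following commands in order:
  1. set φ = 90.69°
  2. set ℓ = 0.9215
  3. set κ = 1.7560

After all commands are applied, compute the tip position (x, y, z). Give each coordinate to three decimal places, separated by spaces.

initial: κ=1.2080, φ=142.52°, ℓ=1.7939
cmd 1: set φ=90.69° → (κ,φ,ℓ)=(1.2080,90.69°,1.7939) → tip=(-0.0156,1.2926,0.6850)
cmd 2: set ℓ=0.9215 → (κ,φ,ℓ)=(1.2080,90.69°,0.9215) → tip=(-0.0056,0.4620,0.7426)
cmd 3: set κ=1.7560 → (κ,φ,ℓ)=(1.7560,90.69°,0.9215) → tip=(-0.0072,0.5964,0.5688)

-0.007 0.596 0.569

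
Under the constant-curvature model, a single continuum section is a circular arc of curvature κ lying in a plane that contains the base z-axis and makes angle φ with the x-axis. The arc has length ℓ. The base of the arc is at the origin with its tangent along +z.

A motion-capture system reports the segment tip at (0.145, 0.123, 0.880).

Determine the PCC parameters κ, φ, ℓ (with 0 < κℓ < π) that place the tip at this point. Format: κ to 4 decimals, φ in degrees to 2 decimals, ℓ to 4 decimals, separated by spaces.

ρ = √(x²+y²) = √(0.145² + 0.123²) = 0.19014
φ = atan2(y, x) mod 360° = atan2(0.123, 0.145) = 40.3071°
|p|² = ρ² + z² = 0.19014² + 0.880² = 0.81055
κ = 2ρ / |p|² = 2×0.19014 / 0.81055 = 0.46917
θ = 2·atan2(ρ, z) = 2·atan2(0.19014, 0.880) = 0.42560 rad
ℓ = θ/κ = 0.42560/0.46917 = 0.90714

0.4692 40.31 0.9071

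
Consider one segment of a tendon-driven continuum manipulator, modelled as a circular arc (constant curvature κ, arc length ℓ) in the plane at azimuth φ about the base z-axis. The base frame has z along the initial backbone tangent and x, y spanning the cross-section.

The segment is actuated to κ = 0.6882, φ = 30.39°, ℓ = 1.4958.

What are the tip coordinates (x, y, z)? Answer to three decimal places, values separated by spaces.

θ = κ·ℓ = 0.6882 × 1.4958 = 1.02941 rad
ρ = (1 − cos θ)/κ = (1 − 0.51532)/0.6882 = 0.70426
z = sin θ / κ = 0.85699/0.6882 = 1.24527
x = ρ cos φ = 0.70426 × cos(30.39°) = 0.60750
y = ρ sin φ = 0.70426 × sin(30.39°) = 0.35628

0.608 0.356 1.245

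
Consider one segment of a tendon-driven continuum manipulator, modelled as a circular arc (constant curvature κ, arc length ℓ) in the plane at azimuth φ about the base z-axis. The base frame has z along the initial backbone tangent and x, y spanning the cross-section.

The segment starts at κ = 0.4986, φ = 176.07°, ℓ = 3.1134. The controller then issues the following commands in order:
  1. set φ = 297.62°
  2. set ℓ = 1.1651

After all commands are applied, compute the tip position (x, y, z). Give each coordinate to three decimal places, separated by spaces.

0.153 -0.292 1.101

initial: κ=0.4986, φ=176.07°, ℓ=3.1134
cmd 1: set φ=297.62° → (κ,φ,ℓ)=(0.4986,297.62°,3.1134) → tip=(0.9127,-1.7443,2.0053)
cmd 2: set ℓ=1.1651 → (κ,φ,ℓ)=(0.4986,297.62°,1.1651) → tip=(0.1525,-0.2915,1.1007)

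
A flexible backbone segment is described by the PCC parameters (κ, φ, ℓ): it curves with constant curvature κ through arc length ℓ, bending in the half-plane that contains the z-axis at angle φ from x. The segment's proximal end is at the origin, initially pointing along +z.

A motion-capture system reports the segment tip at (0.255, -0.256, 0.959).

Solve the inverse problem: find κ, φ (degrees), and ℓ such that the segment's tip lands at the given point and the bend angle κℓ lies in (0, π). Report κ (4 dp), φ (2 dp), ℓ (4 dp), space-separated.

ρ = √(x²+y²) = √(0.255² + -0.256²) = 0.36133
φ = atan2(y, x) mod 360° = atan2(-0.256, 0.255) = 314.8879°
|p|² = ρ² + z² = 0.36133² + 0.959² = 1.05024
κ = 2ρ / |p|² = 2×0.36133 / 1.05024 = 0.68809
θ = 2·atan2(ρ, z) = 2·atan2(0.36133, 0.959) = 0.72066 rad
ℓ = θ/κ = 0.72066/0.68809 = 1.04733

0.6881 314.89 1.0473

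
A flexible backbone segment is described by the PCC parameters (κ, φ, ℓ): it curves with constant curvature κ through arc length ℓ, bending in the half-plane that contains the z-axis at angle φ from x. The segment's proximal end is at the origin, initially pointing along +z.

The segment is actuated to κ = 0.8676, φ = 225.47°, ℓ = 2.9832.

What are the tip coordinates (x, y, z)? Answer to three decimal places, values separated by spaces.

-1.496 -1.521 0.606

θ = κ·ℓ = 0.8676 × 2.9832 = 2.58822 rad
ρ = (1 − cos θ)/κ = (1 − -0.85076)/0.8676 = 2.13319
z = sin θ / κ = 0.52556/0.8676 = 0.60576
x = ρ cos φ = 2.13319 × cos(225.47°) = -1.49597
y = ρ sin φ = 2.13319 × sin(225.47°) = -1.52072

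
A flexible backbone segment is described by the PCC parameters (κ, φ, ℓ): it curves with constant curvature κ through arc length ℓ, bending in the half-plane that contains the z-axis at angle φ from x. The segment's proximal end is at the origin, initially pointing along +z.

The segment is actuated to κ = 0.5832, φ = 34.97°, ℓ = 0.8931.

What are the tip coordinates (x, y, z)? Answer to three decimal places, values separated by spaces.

0.186 0.130 0.853

θ = κ·ℓ = 0.5832 × 0.8931 = 0.52086 rad
ρ = (1 − cos θ)/κ = (1 − 0.86739)/0.5832 = 0.22738
z = sin θ / κ = 0.49762/0.5832 = 0.85326
x = ρ cos φ = 0.22738 × cos(34.97°) = 0.18632
y = ρ sin φ = 0.22738 × sin(34.97°) = 0.13032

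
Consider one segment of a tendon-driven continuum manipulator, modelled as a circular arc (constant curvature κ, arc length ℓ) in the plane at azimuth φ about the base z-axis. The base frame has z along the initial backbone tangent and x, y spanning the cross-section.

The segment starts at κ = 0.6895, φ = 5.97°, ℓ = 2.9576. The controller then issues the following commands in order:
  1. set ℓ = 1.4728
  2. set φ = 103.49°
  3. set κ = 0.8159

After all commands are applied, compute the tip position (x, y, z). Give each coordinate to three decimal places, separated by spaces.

-0.183 0.762 1.143

initial: κ=0.6895, φ=5.97°, ℓ=2.9576
cmd 1: set ℓ=1.4728 → (κ,φ,ℓ)=(0.6895,5.97°,1.4728) → tip=(0.6820,0.0713,1.2324)
cmd 2: set φ=103.49° → (κ,φ,ℓ)=(0.6895,103.49°,1.4728) → tip=(-0.1600,0.6668,1.2324)
cmd 3: set κ=0.8159 → (κ,φ,ℓ)=(0.8159,103.49°,1.4728) → tip=(-0.1828,0.7618,1.1431)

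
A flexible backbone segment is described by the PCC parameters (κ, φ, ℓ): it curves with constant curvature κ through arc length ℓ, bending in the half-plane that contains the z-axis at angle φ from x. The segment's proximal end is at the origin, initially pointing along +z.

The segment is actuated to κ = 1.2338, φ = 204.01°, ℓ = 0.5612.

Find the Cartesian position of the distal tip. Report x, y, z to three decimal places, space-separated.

-0.171 -0.076 0.517

θ = κ·ℓ = 1.2338 × 0.5612 = 0.69241 rad
ρ = (1 − cos θ)/κ = (1 − 0.76971)/1.2338 = 0.18665
z = sin θ / κ = 0.63839/1.2338 = 0.51742
x = ρ cos φ = 0.18665 × cos(204.01°) = -0.17050
y = ρ sin φ = 0.18665 × sin(204.01°) = -0.07595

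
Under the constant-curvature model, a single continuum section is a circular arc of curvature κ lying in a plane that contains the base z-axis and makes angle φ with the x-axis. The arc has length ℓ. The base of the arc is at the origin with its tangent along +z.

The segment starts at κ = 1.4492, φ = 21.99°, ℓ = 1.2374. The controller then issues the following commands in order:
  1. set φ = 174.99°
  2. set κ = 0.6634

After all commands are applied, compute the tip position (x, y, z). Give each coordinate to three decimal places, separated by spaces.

-0.478 0.042 1.103

initial: κ=1.4492, φ=21.99°, ℓ=1.2374
cmd 1: set φ=174.99° → (κ,φ,ℓ)=(1.4492,174.99°,1.2374) → tip=(-0.8390,0.0736,0.6730)
cmd 2: set κ=0.6634 → (κ,φ,ℓ)=(0.6634,174.99°,1.2374) → tip=(-0.4782,0.0419,1.1030)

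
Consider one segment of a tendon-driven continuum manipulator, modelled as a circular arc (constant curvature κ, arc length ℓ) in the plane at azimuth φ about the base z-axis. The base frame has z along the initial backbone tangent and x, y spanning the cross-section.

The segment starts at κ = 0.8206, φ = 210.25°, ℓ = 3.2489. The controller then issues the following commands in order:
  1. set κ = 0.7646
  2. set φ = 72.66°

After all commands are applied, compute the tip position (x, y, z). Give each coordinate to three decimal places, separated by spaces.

0.698 2.237 0.799

initial: κ=0.8206, φ=210.25°, ℓ=3.2489
cmd 1: set κ=0.7646 → (κ,φ,ℓ)=(0.7646,210.25°,3.2489) → tip=(-2.0241,-1.1804,0.7993)
cmd 2: set φ=72.66° → (κ,φ,ℓ)=(0.7646,72.66°,3.2489) → tip=(0.6983,2.2366,0.7993)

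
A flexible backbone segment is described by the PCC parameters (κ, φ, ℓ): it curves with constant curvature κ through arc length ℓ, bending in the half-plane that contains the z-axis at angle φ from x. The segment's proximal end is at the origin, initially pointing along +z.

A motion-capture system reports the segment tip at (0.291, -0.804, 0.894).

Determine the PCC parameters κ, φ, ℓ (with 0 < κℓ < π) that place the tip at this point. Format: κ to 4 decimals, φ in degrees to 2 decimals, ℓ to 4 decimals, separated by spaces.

1.1175 289.90 1.3658

ρ = √(x²+y²) = √(0.291² + -0.804²) = 0.85504
φ = atan2(y, x) mod 360° = atan2(-0.804, 0.291) = 289.8972°
|p|² = ρ² + z² = 0.85504² + 0.894² = 1.53033
κ = 2ρ / |p|² = 2×0.85504 / 1.53033 = 1.11746
θ = 2·atan2(ρ, z) = 2·atan2(0.85504, 0.894) = 1.52626 rad
ℓ = θ/κ = 1.52626/1.11746 = 1.36583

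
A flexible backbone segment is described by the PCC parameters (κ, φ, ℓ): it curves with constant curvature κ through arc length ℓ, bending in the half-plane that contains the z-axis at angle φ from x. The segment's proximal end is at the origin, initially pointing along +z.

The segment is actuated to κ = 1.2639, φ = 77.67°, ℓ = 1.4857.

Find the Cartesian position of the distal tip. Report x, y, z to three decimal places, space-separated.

θ = κ·ℓ = 1.2639 × 1.4857 = 1.87778 rad
ρ = (1 − cos θ)/κ = (1 − -0.30218)/1.2639 = 1.03029
z = sin θ / κ = 0.95325/1.2639 = 0.75421
x = ρ cos φ = 1.03029 × cos(77.67°) = 0.22001
y = ρ sin φ = 1.03029 × sin(77.67°) = 1.00652

0.220 1.007 0.754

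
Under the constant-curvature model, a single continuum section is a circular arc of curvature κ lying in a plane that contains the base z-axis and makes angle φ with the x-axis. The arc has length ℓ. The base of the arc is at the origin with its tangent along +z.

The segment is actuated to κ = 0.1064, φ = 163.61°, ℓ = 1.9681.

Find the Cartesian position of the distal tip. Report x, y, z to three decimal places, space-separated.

θ = κ·ℓ = 0.1064 × 1.9681 = 0.20941 rad
ρ = (1 − cos θ)/κ = (1 − 0.97815)/0.1064 = 0.20531
z = sin θ / κ = 0.20788/0.1064 = 1.95375
x = ρ cos φ = 0.20531 × cos(163.61°) = -0.19697
y = ρ sin φ = 0.20531 × sin(163.61°) = 0.05793

-0.197 0.058 1.954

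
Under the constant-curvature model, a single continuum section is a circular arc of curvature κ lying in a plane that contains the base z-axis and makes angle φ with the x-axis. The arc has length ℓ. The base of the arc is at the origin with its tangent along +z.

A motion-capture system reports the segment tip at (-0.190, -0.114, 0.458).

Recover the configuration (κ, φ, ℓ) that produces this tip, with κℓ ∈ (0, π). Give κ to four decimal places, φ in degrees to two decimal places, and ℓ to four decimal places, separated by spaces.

ρ = √(x²+y²) = √(-0.190² + -0.114²) = 0.22158
φ = atan2(y, x) mod 360° = atan2(-0.114, -0.190) = 210.9638°
|p|² = ρ² + z² = 0.22158² + 0.458² = 0.25886
κ = 2ρ / |p|² = 2×0.22158 / 0.25886 = 1.71194
θ = 2·atan2(ρ, z) = 2·atan2(0.22158, 0.458) = 0.90119 rad
ℓ = θ/κ = 0.90119/1.71194 = 0.52642

1.7119 210.96 0.5264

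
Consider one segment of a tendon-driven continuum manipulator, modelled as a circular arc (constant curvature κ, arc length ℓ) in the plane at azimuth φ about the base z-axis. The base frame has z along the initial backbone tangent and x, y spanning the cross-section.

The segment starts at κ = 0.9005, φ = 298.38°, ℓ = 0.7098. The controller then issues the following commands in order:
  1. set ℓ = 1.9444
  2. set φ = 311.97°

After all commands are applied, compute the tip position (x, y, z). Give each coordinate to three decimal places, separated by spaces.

initial: κ=0.9005, φ=298.38°, ℓ=0.7098
cmd 1: set ℓ=1.9444 → (κ,φ,ℓ)=(0.9005,298.38°,1.9444) → tip=(0.6224,-1.1521,1.0925)
cmd 2: set φ=311.97° → (κ,φ,ℓ)=(0.9005,311.97°,1.9444) → tip=(0.8757,-0.9736,1.0925)

0.876 -0.974 1.093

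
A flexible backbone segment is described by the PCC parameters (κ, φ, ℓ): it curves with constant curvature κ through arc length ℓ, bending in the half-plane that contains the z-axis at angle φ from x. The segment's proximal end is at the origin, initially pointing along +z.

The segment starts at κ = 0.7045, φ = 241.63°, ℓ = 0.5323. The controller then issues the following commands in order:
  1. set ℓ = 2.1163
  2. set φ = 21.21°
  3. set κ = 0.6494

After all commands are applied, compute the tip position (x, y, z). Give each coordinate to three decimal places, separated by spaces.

1.155 0.448 1.510

initial: κ=0.7045, φ=241.63°, ℓ=0.5323
cmd 1: set ℓ=2.1163 → (κ,φ,ℓ)=(0.7045,241.63°,2.1163) → tip=(-0.6207,-1.1493,1.4149)
cmd 2: set φ=21.21° → (κ,φ,ℓ)=(0.7045,21.21°,2.1163) → tip=(1.2177,0.4726,1.4149)
cmd 3: set κ=0.6494 → (κ,φ,ℓ)=(0.6494,21.21°,2.1163) → tip=(1.1553,0.4484,1.5103)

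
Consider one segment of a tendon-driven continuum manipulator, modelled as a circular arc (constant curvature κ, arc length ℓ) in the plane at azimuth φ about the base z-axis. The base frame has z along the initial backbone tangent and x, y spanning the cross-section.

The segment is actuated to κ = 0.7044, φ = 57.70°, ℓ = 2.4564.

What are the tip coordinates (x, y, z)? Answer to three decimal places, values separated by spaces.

θ = κ·ℓ = 0.7044 × 2.4564 = 1.73029 rad
ρ = (1 − cos θ)/κ = (1 − -0.15882)/0.7044 = 1.64511
z = sin θ / κ = 0.98731/0.7044 = 1.40163
x = ρ cos φ = 1.64511 × cos(57.70°) = 0.87907
y = ρ sin φ = 1.64511 × sin(57.70°) = 1.39055

0.879 1.391 1.402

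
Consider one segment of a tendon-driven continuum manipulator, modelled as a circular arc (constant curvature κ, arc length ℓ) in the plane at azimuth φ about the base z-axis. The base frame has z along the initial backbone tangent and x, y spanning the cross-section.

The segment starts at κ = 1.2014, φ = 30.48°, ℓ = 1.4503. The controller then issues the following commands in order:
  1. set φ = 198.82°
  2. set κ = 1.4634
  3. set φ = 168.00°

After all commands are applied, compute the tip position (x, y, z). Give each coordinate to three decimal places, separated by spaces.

-1.019 0.217 0.582

initial: κ=1.2014, φ=30.48°, ℓ=1.4503
cmd 1: set φ=198.82° → (κ,φ,ℓ)=(1.2014,198.82°,1.4503) → tip=(-0.9224,-0.3144,0.8201)
cmd 2: set κ=1.4634 → (κ,φ,ℓ)=(1.4634,198.82°,1.4503) → tip=(-0.9858,-0.3360,0.5820)
cmd 3: set φ=168.00° → (κ,φ,ℓ)=(1.4634,168.00°,1.4503) → tip=(-1.0187,0.2165,0.5820)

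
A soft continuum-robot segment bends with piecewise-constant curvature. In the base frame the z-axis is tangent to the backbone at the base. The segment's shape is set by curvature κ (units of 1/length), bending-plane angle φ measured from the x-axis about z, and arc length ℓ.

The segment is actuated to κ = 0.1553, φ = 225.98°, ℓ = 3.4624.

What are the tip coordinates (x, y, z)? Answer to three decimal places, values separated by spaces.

θ = κ·ℓ = 0.1553 × 3.4624 = 0.53771 rad
ρ = (1 − cos θ)/κ = (1 − 0.85888)/0.1553 = 0.90867
z = sin θ / κ = 0.51217/0.1553 = 3.29795
x = ρ cos φ = 0.90867 × cos(225.98°) = -0.63144
y = ρ sin φ = 0.90867 × sin(225.98°) = -0.65342

-0.631 -0.653 3.298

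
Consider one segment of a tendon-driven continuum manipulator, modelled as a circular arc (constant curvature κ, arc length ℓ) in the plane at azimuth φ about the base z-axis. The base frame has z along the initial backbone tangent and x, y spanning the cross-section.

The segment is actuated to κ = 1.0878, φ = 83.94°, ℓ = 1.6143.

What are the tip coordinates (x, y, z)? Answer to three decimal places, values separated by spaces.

θ = κ·ℓ = 1.0878 × 1.6143 = 1.75604 rad
ρ = (1 − cos θ)/κ = (1 − -0.18418)/1.0878 = 1.08860
z = sin θ / κ = 0.98289/1.0878 = 0.90356
x = ρ cos φ = 1.08860 × cos(83.94°) = 0.11492
y = ρ sin φ = 1.08860 × sin(83.94°) = 1.08252

0.115 1.083 0.904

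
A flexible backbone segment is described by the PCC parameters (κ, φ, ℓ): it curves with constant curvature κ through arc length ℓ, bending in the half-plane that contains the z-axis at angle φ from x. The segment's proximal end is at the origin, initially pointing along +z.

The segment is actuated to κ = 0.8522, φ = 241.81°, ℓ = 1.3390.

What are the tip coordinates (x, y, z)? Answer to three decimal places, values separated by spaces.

θ = κ·ℓ = 0.8522 × 1.3390 = 1.14110 rad
ρ = (1 − cos θ)/κ = (1 − 0.41660)/0.8522 = 0.68458
z = sin θ / κ = 0.90909/0.8522 = 1.06676
x = ρ cos φ = 0.68458 × cos(241.81°) = -0.32339
y = ρ sin φ = 0.68458 × sin(241.81°) = -0.60338

-0.323 -0.603 1.067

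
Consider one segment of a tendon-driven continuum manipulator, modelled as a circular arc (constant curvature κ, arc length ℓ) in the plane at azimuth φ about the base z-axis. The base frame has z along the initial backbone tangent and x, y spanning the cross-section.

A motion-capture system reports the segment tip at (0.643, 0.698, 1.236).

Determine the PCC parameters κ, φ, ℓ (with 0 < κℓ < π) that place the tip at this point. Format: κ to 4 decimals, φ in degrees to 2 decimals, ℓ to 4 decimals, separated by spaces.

0.7816 47.35 1.6755

ρ = √(x²+y²) = √(0.643² + 0.698²) = 0.94903
φ = atan2(y, x) mod 360° = atan2(0.698, 0.643) = 47.3486°
|p|² = ρ² + z² = 0.94903² + 1.236² = 2.42835
κ = 2ρ / |p|² = 2×0.94903 / 2.42835 = 0.78162
θ = 2·atan2(ρ, z) = 2·atan2(0.94903, 1.236) = 1.30962 rad
ℓ = θ/κ = 1.30962/0.78162 = 1.67551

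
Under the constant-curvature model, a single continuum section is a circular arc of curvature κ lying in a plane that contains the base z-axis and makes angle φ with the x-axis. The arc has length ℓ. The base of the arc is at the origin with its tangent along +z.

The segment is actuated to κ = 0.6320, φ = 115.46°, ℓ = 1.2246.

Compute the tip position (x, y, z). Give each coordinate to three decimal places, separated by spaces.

-0.194 0.407 1.106

θ = κ·ℓ = 0.6320 × 1.2246 = 0.77395 rad
ρ = (1 − cos θ)/κ = (1 − 0.71516)/0.6320 = 0.45070
z = sin θ / κ = 0.69896/0.6320 = 1.10595
x = ρ cos φ = 0.45070 × cos(115.46°) = -0.19375
y = ρ sin φ = 0.45070 × sin(115.46°) = 0.40693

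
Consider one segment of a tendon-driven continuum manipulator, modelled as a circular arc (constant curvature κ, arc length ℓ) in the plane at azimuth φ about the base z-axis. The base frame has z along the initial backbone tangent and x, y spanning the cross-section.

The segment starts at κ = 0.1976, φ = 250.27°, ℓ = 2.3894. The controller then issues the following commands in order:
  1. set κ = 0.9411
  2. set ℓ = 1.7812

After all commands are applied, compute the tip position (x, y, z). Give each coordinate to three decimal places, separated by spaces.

-0.396 -1.106 1.057

initial: κ=0.1976, φ=250.27°, ℓ=2.3894
cmd 1: set κ=0.9411 → (κ,φ,ℓ)=(0.9411,250.27°,2.3894) → tip=(-0.5837,-1.6275,0.8277)
cmd 2: set ℓ=1.7812 → (κ,φ,ℓ)=(0.9411,250.27°,1.7812) → tip=(-0.3965,-1.1055,1.0567)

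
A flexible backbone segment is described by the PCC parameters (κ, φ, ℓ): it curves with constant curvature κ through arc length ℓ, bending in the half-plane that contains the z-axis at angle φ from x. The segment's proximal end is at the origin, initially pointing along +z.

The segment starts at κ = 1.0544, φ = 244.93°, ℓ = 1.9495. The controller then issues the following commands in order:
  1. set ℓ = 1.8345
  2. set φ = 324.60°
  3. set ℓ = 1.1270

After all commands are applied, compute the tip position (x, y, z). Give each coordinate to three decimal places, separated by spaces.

0.485 -0.344 0.880

initial: κ=1.0544, φ=244.93°, ℓ=1.9495
cmd 1: set ℓ=1.8345 → (κ,φ,ℓ)=(1.0544,244.93°,1.8345) → tip=(-0.5447,-1.1645,0.8864)
cmd 2: set φ=324.60° → (κ,φ,ℓ)=(1.0544,324.60°,1.8345) → tip=(1.0479,-0.7447,0.8864)
cmd 3: set ℓ=1.1270 → (κ,φ,ℓ)=(1.0544,324.60°,1.1270) → tip=(0.4845,-0.3443,0.8799)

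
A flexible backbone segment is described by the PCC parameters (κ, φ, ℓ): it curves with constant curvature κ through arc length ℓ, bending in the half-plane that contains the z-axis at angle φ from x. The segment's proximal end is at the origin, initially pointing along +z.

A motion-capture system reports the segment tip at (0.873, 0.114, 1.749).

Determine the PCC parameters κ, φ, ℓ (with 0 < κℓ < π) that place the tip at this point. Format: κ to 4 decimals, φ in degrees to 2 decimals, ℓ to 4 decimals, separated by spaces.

ρ = √(x²+y²) = √(0.873² + 0.114²) = 0.88041
φ = atan2(y, x) mod 360° = atan2(0.114, 0.873) = 7.4398°
|p|² = ρ² + z² = 0.88041² + 1.749² = 3.83413
κ = 2ρ / |p|² = 2×0.88041 / 3.83413 = 0.45925
θ = 2·atan2(ρ, z) = 2·atan2(0.88041, 1.749) = 0.93270 rad
ℓ = θ/κ = 0.93270/0.45925 = 2.03091

0.4593 7.44 2.0309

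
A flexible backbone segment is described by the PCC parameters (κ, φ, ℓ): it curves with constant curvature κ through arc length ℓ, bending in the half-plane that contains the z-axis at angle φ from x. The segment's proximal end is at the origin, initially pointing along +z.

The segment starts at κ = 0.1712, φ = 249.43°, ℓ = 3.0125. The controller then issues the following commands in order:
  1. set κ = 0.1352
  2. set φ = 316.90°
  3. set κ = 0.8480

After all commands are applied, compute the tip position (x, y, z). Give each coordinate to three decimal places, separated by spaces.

1.578 -1.477 0.653

initial: κ=0.1712, φ=249.43°, ℓ=3.0125
cmd 1: set κ=0.1352 → (κ,φ,ℓ)=(0.1352,249.43°,3.0125) → tip=(-0.2126,-0.5665,2.9299)
cmd 2: set φ=316.90° → (κ,φ,ℓ)=(0.1352,316.90°,3.0125) → tip=(0.4418,-0.4134,2.9299)
cmd 3: set κ=0.8480 → (κ,φ,ℓ)=(0.8480,316.90°,3.0125) → tip=(1.5780,-1.4766,0.6531)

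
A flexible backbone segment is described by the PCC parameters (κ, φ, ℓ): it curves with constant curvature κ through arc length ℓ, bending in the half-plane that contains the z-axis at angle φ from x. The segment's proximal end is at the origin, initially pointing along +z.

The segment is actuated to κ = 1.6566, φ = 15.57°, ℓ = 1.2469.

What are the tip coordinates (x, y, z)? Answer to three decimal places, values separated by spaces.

θ = κ·ℓ = 1.6566 × 1.2469 = 2.06561 rad
ρ = (1 − cos θ)/κ = (1 − -0.47487)/1.6566 = 0.89030
z = sin θ / κ = 0.88006/1.6566 = 0.53124
x = ρ cos φ = 0.89030 × cos(15.57°) = 0.85763
y = ρ sin φ = 0.89030 × sin(15.57°) = 0.23897

0.858 0.239 0.531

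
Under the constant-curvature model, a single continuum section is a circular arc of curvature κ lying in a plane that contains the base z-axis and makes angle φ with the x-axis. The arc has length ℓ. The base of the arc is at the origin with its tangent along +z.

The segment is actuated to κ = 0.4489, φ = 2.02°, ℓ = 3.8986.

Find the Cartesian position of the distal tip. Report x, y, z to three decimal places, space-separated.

2.623 0.093 2.192

θ = κ·ℓ = 0.4489 × 3.8986 = 1.75008 rad
ρ = (1 − cos θ)/κ = (1 − -0.17833)/0.4489 = 2.62492
z = sin θ / κ = 0.98397/0.4489 = 2.19196
x = ρ cos φ = 2.62492 × cos(2.02°) = 2.62329
y = ρ sin φ = 2.62492 × sin(2.02°) = 0.09252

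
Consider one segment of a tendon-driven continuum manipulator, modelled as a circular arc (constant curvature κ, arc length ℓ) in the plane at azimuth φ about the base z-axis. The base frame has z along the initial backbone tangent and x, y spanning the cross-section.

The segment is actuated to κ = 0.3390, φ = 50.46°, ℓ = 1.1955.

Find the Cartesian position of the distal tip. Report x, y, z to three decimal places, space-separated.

0.152 0.184 1.163

θ = κ·ℓ = 0.3390 × 1.1955 = 0.40527 rad
ρ = (1 − cos θ)/κ = (1 − 0.91899)/0.3390 = 0.23896
z = sin θ / κ = 0.39427/0.3390 = 1.16304
x = ρ cos φ = 0.23896 × cos(50.46°) = 0.15212
y = ρ sin φ = 0.23896 × sin(50.46°) = 0.18428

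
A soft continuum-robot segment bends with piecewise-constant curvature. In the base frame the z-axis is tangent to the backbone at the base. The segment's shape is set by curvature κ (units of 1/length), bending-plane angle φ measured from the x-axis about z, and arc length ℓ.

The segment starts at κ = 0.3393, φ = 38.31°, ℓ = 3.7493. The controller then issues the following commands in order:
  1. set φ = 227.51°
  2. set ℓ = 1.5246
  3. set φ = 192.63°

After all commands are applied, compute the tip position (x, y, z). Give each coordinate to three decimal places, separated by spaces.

initial: κ=0.3393, φ=38.31°, ℓ=3.7493
cmd 1: set φ=227.51° → (κ,φ,ℓ)=(0.3393,227.51°,3.7493) → tip=(-1.4050,-1.5338,2.8168)
cmd 2: set ℓ=1.5246 → (κ,φ,ℓ)=(0.3393,227.51°,1.5246) → tip=(-0.2605,-0.2844,1.4575)
cmd 3: set φ=192.63° → (κ,φ,ℓ)=(0.3393,192.63°,1.5246) → tip=(-0.3763,-0.0843,1.4575)

-0.376 -0.084 1.458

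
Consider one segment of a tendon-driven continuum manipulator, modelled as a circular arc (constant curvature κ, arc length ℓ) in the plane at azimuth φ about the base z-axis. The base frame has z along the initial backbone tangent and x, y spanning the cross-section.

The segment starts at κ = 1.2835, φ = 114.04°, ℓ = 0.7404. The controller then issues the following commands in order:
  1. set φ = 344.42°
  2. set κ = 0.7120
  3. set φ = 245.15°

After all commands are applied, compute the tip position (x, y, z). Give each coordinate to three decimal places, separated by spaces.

-0.080 -0.173 0.707

initial: κ=1.2835, φ=114.04°, ℓ=0.7404
cmd 1: set φ=344.42° → (κ,φ,ℓ)=(1.2835,344.42°,0.7404) → tip=(0.3141,-0.0876,0.6339)
cmd 2: set κ=0.7120 → (κ,φ,ℓ)=(0.7120,344.42°,0.7404) → tip=(0.1837,-0.0512,0.7066)
cmd 3: set φ=245.15° → (κ,φ,ℓ)=(0.7120,245.15°,0.7404) → tip=(-0.0801,-0.1730,0.7066)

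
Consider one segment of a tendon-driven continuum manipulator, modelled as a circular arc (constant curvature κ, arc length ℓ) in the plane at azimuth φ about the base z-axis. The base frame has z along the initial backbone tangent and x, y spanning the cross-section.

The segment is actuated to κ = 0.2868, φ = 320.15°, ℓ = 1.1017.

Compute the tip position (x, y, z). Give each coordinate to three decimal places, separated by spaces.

θ = κ·ℓ = 0.2868 × 1.1017 = 0.31597 rad
ρ = (1 − cos θ)/κ = (1 − 0.95050)/0.2868 = 0.17261
z = sin θ / κ = 0.31074/0.2868 = 1.08346
x = ρ cos φ = 0.17261 × cos(320.15°) = 0.13252
y = ρ sin φ = 0.17261 × sin(320.15°) = -0.11060

0.133 -0.111 1.083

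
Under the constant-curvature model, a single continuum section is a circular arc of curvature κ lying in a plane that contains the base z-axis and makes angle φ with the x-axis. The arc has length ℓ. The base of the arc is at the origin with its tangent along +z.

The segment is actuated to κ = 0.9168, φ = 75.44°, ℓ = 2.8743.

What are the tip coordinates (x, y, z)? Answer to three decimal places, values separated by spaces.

θ = κ·ℓ = 0.9168 × 2.8743 = 2.63516 rad
ρ = (1 − cos θ)/κ = (1 − -0.87448)/0.9168 = 2.04459
z = sin θ / κ = 0.48506/0.9168 = 0.52908
x = ρ cos φ = 2.04459 × cos(75.44°) = 0.51400
y = ρ sin φ = 2.04459 × sin(75.44°) = 1.97893

0.514 1.979 0.529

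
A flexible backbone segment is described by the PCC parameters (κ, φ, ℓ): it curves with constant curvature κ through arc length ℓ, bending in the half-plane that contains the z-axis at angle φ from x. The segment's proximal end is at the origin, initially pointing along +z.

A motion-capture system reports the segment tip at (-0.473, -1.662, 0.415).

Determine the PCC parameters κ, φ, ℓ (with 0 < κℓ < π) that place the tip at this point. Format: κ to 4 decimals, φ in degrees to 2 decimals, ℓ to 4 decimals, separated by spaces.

ρ = √(x²+y²) = √(-0.473² + -1.662²) = 1.72800
φ = atan2(y, x) mod 360° = atan2(-1.662, -0.473) = 254.1138°
|p|² = ρ² + z² = 1.72800² + 0.415² = 3.15820
κ = 2ρ / |p|² = 2×1.72800 / 3.15820 = 1.09429
θ = 2·atan2(ρ, z) = 2·atan2(1.72800, 0.415) = 2.67020 rad
ℓ = θ/κ = 2.67020/1.09429 = 2.44011

1.0943 254.11 2.4401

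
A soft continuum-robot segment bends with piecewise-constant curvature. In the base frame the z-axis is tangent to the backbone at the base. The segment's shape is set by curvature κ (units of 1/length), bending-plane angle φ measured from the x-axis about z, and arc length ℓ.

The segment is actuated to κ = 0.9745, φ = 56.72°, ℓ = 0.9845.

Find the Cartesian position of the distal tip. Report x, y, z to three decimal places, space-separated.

θ = κ·ℓ = 0.9745 × 0.9845 = 0.95940 rad
ρ = (1 − cos θ)/κ = (1 − 0.57402)/0.9745 = 0.43713
z = sin θ / κ = 0.81884/0.9745 = 0.84027
x = ρ cos φ = 0.43713 × cos(56.72°) = 0.23987
y = ρ sin φ = 0.43713 × sin(56.72°) = 0.36544

0.240 0.365 0.840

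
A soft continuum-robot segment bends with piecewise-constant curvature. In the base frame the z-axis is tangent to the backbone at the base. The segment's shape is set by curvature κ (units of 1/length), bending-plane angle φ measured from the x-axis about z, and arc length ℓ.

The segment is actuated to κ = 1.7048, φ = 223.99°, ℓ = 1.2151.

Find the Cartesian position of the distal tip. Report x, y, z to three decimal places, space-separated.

-0.625 -0.603 0.515

θ = κ·ℓ = 1.7048 × 1.2151 = 2.07150 rad
ρ = (1 − cos θ)/κ = (1 − -0.48005)/1.7048 = 0.86816
z = sin θ / κ = 0.87724/1.7048 = 0.51457
x = ρ cos φ = 0.86816 × cos(223.99°) = -0.62461
y = ρ sin φ = 0.86816 × sin(223.99°) = -0.60297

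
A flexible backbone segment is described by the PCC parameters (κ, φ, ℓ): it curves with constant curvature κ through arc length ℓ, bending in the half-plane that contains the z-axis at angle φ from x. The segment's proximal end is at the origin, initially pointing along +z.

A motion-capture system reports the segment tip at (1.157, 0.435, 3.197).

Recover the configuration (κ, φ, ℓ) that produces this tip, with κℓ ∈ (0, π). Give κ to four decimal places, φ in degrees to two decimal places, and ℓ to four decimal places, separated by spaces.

0.2104 20.60 3.5066

ρ = √(x²+y²) = √(1.157² + 0.435²) = 1.23607
φ = atan2(y, x) mod 360° = atan2(0.435, 1.157) = 20.6049°
|p|² = ρ² + z² = 1.23607² + 3.197² = 11.74868
κ = 2ρ / |p|² = 2×1.23607 / 11.74868 = 0.21042
θ = 2·atan2(ρ, z) = 2·atan2(1.23607, 3.197) = 0.73786 rad
ℓ = θ/κ = 0.73786/0.21042 = 3.50664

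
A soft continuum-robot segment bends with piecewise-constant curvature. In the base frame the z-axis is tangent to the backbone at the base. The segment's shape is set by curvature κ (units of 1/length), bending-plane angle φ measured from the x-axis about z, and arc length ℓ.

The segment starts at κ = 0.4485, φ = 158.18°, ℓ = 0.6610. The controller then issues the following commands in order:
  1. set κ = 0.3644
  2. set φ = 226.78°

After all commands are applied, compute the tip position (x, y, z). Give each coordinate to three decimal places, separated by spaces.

-0.054 -0.058 0.655

initial: κ=0.4485, φ=158.18°, ℓ=0.6610
cmd 1: set κ=0.3644 → (κ,φ,ℓ)=(0.3644,158.18°,0.6610) → tip=(-0.0735,0.0294,0.6546)
cmd 2: set φ=226.78° → (κ,φ,ℓ)=(0.3644,226.78°,0.6610) → tip=(-0.0543,-0.0577,0.6546)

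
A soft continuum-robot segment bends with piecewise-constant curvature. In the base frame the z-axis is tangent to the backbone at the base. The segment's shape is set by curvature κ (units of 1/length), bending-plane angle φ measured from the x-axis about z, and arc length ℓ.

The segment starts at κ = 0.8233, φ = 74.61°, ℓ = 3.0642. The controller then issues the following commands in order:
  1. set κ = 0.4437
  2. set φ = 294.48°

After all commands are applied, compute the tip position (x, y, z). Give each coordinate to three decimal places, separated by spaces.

0.738 -1.621 2.204

initial: κ=0.8233, φ=74.61°, ℓ=3.0642
cmd 1: set κ=0.4437 → (κ,φ,ℓ)=(0.4437,74.61°,3.0642) → tip=(0.4727,1.7174,2.2037)
cmd 2: set φ=294.48° → (κ,φ,ℓ)=(0.4437,294.48°,3.0642) → tip=(0.7381,-1.6212,2.2037)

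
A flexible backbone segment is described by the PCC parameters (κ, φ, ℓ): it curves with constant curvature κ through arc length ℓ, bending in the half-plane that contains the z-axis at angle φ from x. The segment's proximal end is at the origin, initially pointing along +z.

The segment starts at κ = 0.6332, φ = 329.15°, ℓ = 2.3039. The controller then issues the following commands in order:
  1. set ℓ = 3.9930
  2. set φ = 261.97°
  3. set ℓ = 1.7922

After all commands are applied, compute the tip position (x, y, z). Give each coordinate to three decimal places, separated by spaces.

-0.127 -0.903 1.432

initial: κ=0.6332, φ=329.15°, ℓ=2.3039
cmd 1: set ℓ=3.9930 → (κ,φ,ℓ)=(0.6332,329.15°,3.9930) → tip=(2.4646,-1.4721,0.9089)
cmd 2: set φ=261.97° → (κ,φ,ℓ)=(0.6332,261.97°,3.9930) → tip=(-0.4010,-2.8427,0.9089)
cmd 3: set ℓ=1.7922 → (κ,φ,ℓ)=(0.6332,261.97°,1.7922) → tip=(-0.1274,-0.9034,1.4316)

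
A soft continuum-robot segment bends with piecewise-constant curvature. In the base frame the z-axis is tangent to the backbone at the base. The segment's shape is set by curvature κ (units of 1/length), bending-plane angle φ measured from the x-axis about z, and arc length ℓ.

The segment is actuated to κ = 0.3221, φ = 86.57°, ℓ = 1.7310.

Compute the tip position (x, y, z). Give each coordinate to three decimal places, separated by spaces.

θ = κ·ℓ = 0.3221 × 1.7310 = 0.55756 rad
ρ = (1 − cos θ)/κ = (1 − 0.84855)/0.3221 = 0.47019
z = sin θ / κ = 0.52911/0.3221 = 1.64270
x = ρ cos φ = 0.47019 × cos(86.57°) = 0.02813
y = ρ sin φ = 0.47019 × sin(86.57°) = 0.46935

0.028 0.469 1.643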